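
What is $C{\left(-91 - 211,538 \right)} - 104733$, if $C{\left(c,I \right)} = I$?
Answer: $-104195$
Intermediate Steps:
$C{\left(-91 - 211,538 \right)} - 104733 = 538 - 104733 = -104195$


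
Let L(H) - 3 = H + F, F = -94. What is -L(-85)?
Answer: 176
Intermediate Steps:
L(H) = -91 + H (L(H) = 3 + (H - 94) = 3 + (-94 + H) = -91 + H)
-L(-85) = -(-91 - 85) = -1*(-176) = 176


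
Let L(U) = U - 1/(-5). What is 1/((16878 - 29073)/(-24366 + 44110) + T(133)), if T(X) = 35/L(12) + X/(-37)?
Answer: -44562208/59864787 ≈ -0.74438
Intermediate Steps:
L(U) = 1/5 + U (L(U) = U - 1*(-1/5) = U + 1/5 = 1/5 + U)
T(X) = 175/61 - X/37 (T(X) = 35/(1/5 + 12) + X/(-37) = 35/(61/5) + X*(-1/37) = 35*(5/61) - X/37 = 175/61 - X/37)
1/((16878 - 29073)/(-24366 + 44110) + T(133)) = 1/((16878 - 29073)/(-24366 + 44110) + (175/61 - 1/37*133)) = 1/(-12195/19744 + (175/61 - 133/37)) = 1/(-12195*1/19744 - 1638/2257) = 1/(-12195/19744 - 1638/2257) = 1/(-59864787/44562208) = -44562208/59864787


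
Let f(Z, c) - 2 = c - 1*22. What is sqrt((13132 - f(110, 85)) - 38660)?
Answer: I*sqrt(25593) ≈ 159.98*I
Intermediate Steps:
f(Z, c) = -20 + c (f(Z, c) = 2 + (c - 1*22) = 2 + (c - 22) = 2 + (-22 + c) = -20 + c)
sqrt((13132 - f(110, 85)) - 38660) = sqrt((13132 - (-20 + 85)) - 38660) = sqrt((13132 - 1*65) - 38660) = sqrt((13132 - 65) - 38660) = sqrt(13067 - 38660) = sqrt(-25593) = I*sqrt(25593)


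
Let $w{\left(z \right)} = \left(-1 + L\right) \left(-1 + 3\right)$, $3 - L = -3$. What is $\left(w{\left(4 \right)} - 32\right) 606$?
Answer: $-13332$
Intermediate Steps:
$L = 6$ ($L = 3 - -3 = 3 + 3 = 6$)
$w{\left(z \right)} = 10$ ($w{\left(z \right)} = \left(-1 + 6\right) \left(-1 + 3\right) = 5 \cdot 2 = 10$)
$\left(w{\left(4 \right)} - 32\right) 606 = \left(10 - 32\right) 606 = \left(-22\right) 606 = -13332$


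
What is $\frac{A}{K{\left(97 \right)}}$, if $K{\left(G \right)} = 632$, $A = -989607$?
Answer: $- \frac{989607}{632} \approx -1565.8$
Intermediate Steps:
$\frac{A}{K{\left(97 \right)}} = - \frac{989607}{632}$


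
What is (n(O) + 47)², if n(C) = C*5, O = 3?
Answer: 3844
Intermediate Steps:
n(C) = 5*C
(n(O) + 47)² = (5*3 + 47)² = (15 + 47)² = 62² = 3844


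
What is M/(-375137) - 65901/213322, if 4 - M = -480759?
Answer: -127279228123/80024975114 ≈ -1.5905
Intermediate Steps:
M = 480763 (M = 4 - 1*(-480759) = 4 + 480759 = 480763)
M/(-375137) - 65901/213322 = 480763/(-375137) - 65901/213322 = 480763*(-1/375137) - 65901*1/213322 = -480763/375137 - 65901/213322 = -127279228123/80024975114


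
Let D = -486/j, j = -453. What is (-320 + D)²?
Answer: 2319192964/22801 ≈ 1.0171e+5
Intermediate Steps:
D = 162/151 (D = -486/(-453) = -486*(-1/453) = 162/151 ≈ 1.0728)
(-320 + D)² = (-320 + 162/151)² = (-48158/151)² = 2319192964/22801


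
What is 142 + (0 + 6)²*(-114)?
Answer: -3962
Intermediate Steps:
142 + (0 + 6)²*(-114) = 142 + 6²*(-114) = 142 + 36*(-114) = 142 - 4104 = -3962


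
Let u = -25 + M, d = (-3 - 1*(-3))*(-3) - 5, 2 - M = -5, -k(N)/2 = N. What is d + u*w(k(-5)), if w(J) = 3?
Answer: -59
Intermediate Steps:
k(N) = -2*N
M = 7 (M = 2 - 1*(-5) = 2 + 5 = 7)
d = -5 (d = (-3 + 3)*(-3) - 5 = 0*(-3) - 5 = 0 - 5 = -5)
u = -18 (u = -25 + 7 = -18)
d + u*w(k(-5)) = -5 - 18*3 = -5 - 54 = -59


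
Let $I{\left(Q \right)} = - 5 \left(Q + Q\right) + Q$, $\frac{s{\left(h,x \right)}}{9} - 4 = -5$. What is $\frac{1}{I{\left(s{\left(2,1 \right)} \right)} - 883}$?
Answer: $- \frac{1}{802} \approx -0.0012469$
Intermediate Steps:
$s{\left(h,x \right)} = -9$ ($s{\left(h,x \right)} = 36 + 9 \left(-5\right) = 36 - 45 = -9$)
$I{\left(Q \right)} = - 9 Q$ ($I{\left(Q \right)} = - 5 \cdot 2 Q + Q = - 10 Q + Q = - 9 Q$)
$\frac{1}{I{\left(s{\left(2,1 \right)} \right)} - 883} = \frac{1}{\left(-9\right) \left(-9\right) - 883} = \frac{1}{81 - 883} = \frac{1}{-802} = - \frac{1}{802}$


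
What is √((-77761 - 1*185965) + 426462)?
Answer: 4*√10171 ≈ 403.41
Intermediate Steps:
√((-77761 - 1*185965) + 426462) = √((-77761 - 185965) + 426462) = √(-263726 + 426462) = √162736 = 4*√10171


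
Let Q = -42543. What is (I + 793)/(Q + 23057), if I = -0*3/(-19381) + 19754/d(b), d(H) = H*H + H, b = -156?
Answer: -9597247/235585740 ≈ -0.040738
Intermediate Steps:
d(H) = H + H² (d(H) = H² + H = H + H²)
I = 9877/12090 (I = -0*3/(-19381) + 19754/((-156*(1 - 156))) = -183*0*(-1/19381) + 19754/((-156*(-155))) = 0*(-1/19381) + 19754/24180 = 0 + 19754*(1/24180) = 0 + 9877/12090 = 9877/12090 ≈ 0.81696)
(I + 793)/(Q + 23057) = (9877/12090 + 793)/(-42543 + 23057) = (9597247/12090)/(-19486) = (9597247/12090)*(-1/19486) = -9597247/235585740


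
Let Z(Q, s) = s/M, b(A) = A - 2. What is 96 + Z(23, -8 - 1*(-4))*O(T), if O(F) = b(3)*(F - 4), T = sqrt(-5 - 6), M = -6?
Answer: 280/3 + 2*I*sqrt(11)/3 ≈ 93.333 + 2.2111*I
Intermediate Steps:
b(A) = -2 + A
Z(Q, s) = -s/6 (Z(Q, s) = s/(-6) = s*(-1/6) = -s/6)
T = I*sqrt(11) (T = sqrt(-11) = I*sqrt(11) ≈ 3.3166*I)
O(F) = -4 + F (O(F) = (-2 + 3)*(F - 4) = 1*(-4 + F) = -4 + F)
96 + Z(23, -8 - 1*(-4))*O(T) = 96 + (-(-8 - 1*(-4))/6)*(-4 + I*sqrt(11)) = 96 + (-(-8 + 4)/6)*(-4 + I*sqrt(11)) = 96 + (-1/6*(-4))*(-4 + I*sqrt(11)) = 96 + 2*(-4 + I*sqrt(11))/3 = 96 + (-8/3 + 2*I*sqrt(11)/3) = 280/3 + 2*I*sqrt(11)/3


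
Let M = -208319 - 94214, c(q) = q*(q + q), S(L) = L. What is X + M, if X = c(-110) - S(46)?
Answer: -278379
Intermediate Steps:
c(q) = 2*q² (c(q) = q*(2*q) = 2*q²)
X = 24154 (X = 2*(-110)² - 1*46 = 2*12100 - 46 = 24200 - 46 = 24154)
M = -302533
X + M = 24154 - 302533 = -278379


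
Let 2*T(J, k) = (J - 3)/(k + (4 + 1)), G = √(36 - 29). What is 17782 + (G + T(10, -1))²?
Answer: 1138545/64 + 7*√7/4 ≈ 17794.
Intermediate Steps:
G = √7 ≈ 2.6458
T(J, k) = (-3 + J)/(2*(5 + k)) (T(J, k) = ((J - 3)/(k + (4 + 1)))/2 = ((-3 + J)/(k + 5))/2 = ((-3 + J)/(5 + k))/2 = (-3 + J)/(2*(5 + k)))
17782 + (G + T(10, -1))² = 17782 + (√7 + (-3 + 10)/(2*(5 - 1)))² = 17782 + (√7 + (½)*7/4)² = 17782 + (√7 + (½)*(¼)*7)² = 17782 + (√7 + 7/8)² = 17782 + (7/8 + √7)²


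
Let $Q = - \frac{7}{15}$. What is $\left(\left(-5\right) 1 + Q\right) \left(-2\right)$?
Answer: $\frac{164}{15} \approx 10.933$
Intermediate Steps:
$Q = - \frac{7}{15}$ ($Q = \left(-7\right) \frac{1}{15} = - \frac{7}{15} \approx -0.46667$)
$\left(\left(-5\right) 1 + Q\right) \left(-2\right) = \left(\left(-5\right) 1 - \frac{7}{15}\right) \left(-2\right) = \left(-5 - \frac{7}{15}\right) \left(-2\right) = \left(- \frac{82}{15}\right) \left(-2\right) = \frac{164}{15}$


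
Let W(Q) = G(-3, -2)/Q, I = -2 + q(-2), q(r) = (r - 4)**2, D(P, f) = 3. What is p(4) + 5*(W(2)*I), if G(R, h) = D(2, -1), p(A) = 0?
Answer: 255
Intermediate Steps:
G(R, h) = 3
q(r) = (-4 + r)**2
I = 34 (I = -2 + (-4 - 2)**2 = -2 + (-6)**2 = -2 + 36 = 34)
W(Q) = 3/Q
p(4) + 5*(W(2)*I) = 0 + 5*((3/2)*34) = 0 + 5*51 = 0 + 255 = 255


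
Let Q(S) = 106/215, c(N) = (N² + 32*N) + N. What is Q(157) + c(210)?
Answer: 10971556/215 ≈ 51031.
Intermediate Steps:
c(N) = N² + 33*N
Q(S) = 106/215 (Q(S) = 106*(1/215) = 106/215)
Q(157) + c(210) = 106/215 + 210*(33 + 210) = 106/215 + 210*243 = 106/215 + 51030 = 10971556/215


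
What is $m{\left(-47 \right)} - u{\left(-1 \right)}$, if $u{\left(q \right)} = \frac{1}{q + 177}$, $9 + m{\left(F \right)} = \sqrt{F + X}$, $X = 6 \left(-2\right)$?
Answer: $- \frac{1585}{176} + i \sqrt{59} \approx -9.0057 + 7.6811 i$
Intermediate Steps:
$X = -12$
$m{\left(F \right)} = -9 + \sqrt{-12 + F}$ ($m{\left(F \right)} = -9 + \sqrt{F - 12} = -9 + \sqrt{-12 + F}$)
$u{\left(q \right)} = \frac{1}{177 + q}$
$m{\left(-47 \right)} - u{\left(-1 \right)} = \left(-9 + \sqrt{-12 - 47}\right) - \frac{1}{177 - 1} = \left(-9 + \sqrt{-59}\right) - \frac{1}{176} = \left(-9 + i \sqrt{59}\right) - \frac{1}{176} = - \frac{1585}{176} + i \sqrt{59}$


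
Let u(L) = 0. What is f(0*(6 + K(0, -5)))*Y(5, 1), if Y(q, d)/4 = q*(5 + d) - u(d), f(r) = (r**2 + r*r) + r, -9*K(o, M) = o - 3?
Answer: 0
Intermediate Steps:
K(o, M) = 1/3 - o/9 (K(o, M) = -(o - 3)/9 = -(-3 + o)/9 = 1/3 - o/9)
f(r) = r + 2*r**2 (f(r) = (r**2 + r**2) + r = 2*r**2 + r = r + 2*r**2)
Y(q, d) = 4*q*(5 + d) (Y(q, d) = 4*(q*(5 + d) - 1*0) = 4*(q*(5 + d) + 0) = 4*(q*(5 + d)) = 4*q*(5 + d))
f(0*(6 + K(0, -5)))*Y(5, 1) = ((0*(6 + (1/3 - 1/9*0)))*(1 + 2*(0*(6 + (1/3 - 1/9*0)))))*(4*5*(5 + 1)) = ((0*(6 + (1/3 + 0)))*(1 + 2*(0*(6 + (1/3 + 0)))))*(4*5*6) = ((0*(6 + 1/3))*(1 + 2*(0*(6 + 1/3))))*120 = ((0*(19/3))*(1 + 2*(0*(19/3))))*120 = (0*(1 + 2*0))*120 = (0*(1 + 0))*120 = (0*1)*120 = 0*120 = 0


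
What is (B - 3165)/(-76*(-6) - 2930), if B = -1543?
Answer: 2354/1237 ≈ 1.9030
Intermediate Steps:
(B - 3165)/(-76*(-6) - 2930) = (-1543 - 3165)/(-76*(-6) - 2930) = -4708/(456 - 2930) = -4708/(-2474) = -4708*(-1/2474) = 2354/1237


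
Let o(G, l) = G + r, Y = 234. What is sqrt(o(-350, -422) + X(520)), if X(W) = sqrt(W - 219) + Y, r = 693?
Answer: sqrt(577 + sqrt(301)) ≈ 24.379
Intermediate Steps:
o(G, l) = 693 + G (o(G, l) = G + 693 = 693 + G)
X(W) = 234 + sqrt(-219 + W) (X(W) = sqrt(W - 219) + 234 = sqrt(-219 + W) + 234 = 234 + sqrt(-219 + W))
sqrt(o(-350, -422) + X(520)) = sqrt((693 - 350) + (234 + sqrt(-219 + 520))) = sqrt(343 + (234 + sqrt(301))) = sqrt(577 + sqrt(301))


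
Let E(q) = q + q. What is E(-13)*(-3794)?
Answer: 98644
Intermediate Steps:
E(q) = 2*q
E(-13)*(-3794) = (2*(-13))*(-3794) = -26*(-3794) = 98644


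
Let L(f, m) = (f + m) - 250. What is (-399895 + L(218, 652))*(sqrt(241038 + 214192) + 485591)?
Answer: -193884346525 - 399275*sqrt(455230) ≈ -1.9415e+11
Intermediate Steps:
L(f, m) = -250 + f + m
(-399895 + L(218, 652))*(sqrt(241038 + 214192) + 485591) = (-399895 + (-250 + 218 + 652))*(sqrt(241038 + 214192) + 485591) = (-399895 + 620)*(sqrt(455230) + 485591) = -399275*(485591 + sqrt(455230)) = -193884346525 - 399275*sqrt(455230)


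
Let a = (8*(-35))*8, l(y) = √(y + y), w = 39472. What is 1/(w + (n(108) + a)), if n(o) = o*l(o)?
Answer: 2327/86481400 - 81*√6/172962800 ≈ 2.5760e-5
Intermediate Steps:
l(y) = √2*√y (l(y) = √(2*y) = √2*√y)
n(o) = √2*o^(3/2) (n(o) = o*(√2*√o) = √2*o^(3/2))
a = -2240 (a = -280*8 = -2240)
1/(w + (n(108) + a)) = 1/(39472 + (√2*108^(3/2) - 2240)) = 1/(39472 + (√2*(648*√3) - 2240)) = 1/(39472 + (648*√6 - 2240)) = 1/(39472 + (-2240 + 648*√6)) = 1/(37232 + 648*√6)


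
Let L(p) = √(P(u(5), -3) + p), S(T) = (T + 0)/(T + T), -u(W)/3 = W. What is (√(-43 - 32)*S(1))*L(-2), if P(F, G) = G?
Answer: -5*√15/2 ≈ -9.6825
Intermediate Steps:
u(W) = -3*W
S(T) = ½ (S(T) = T/((2*T)) = T*(1/(2*T)) = ½)
L(p) = √(-3 + p)
(√(-43 - 32)*S(1))*L(-2) = (√(-43 - 32)*(½))*√(-3 - 2) = (√(-75)*(½))*√(-5) = ((5*I*√3)*(½))*(I*√5) = (5*I*√3/2)*(I*√5) = -5*√15/2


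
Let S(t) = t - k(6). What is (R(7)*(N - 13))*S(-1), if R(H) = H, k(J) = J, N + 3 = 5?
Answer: 539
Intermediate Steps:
N = 2 (N = -3 + 5 = 2)
S(t) = -6 + t (S(t) = t - 1*6 = t - 6 = -6 + t)
(R(7)*(N - 13))*S(-1) = (7*(2 - 13))*(-6 - 1) = (7*(-11))*(-7) = -77*(-7) = 539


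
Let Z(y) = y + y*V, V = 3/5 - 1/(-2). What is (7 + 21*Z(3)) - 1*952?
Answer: -8127/10 ≈ -812.70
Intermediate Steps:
V = 11/10 (V = 3*(⅕) - 1*(-½) = ⅗ + ½ = 11/10 ≈ 1.1000)
Z(y) = 21*y/10 (Z(y) = y + y*(11/10) = y + 11*y/10 = 21*y/10)
(7 + 21*Z(3)) - 1*952 = (7 + 21*((21/10)*3)) - 1*952 = (7 + 21*(63/10)) - 952 = (7 + 1323/10) - 952 = 1393/10 - 952 = -8127/10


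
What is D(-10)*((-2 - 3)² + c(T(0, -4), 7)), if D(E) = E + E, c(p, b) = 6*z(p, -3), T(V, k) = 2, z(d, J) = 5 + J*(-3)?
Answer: -2180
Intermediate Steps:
z(d, J) = 5 - 3*J
c(p, b) = 84 (c(p, b) = 6*(5 - 3*(-3)) = 6*(5 + 9) = 6*14 = 84)
D(E) = 2*E
D(-10)*((-2 - 3)² + c(T(0, -4), 7)) = (2*(-10))*((-2 - 3)² + 84) = -20*((-5)² + 84) = -20*(25 + 84) = -20*109 = -2180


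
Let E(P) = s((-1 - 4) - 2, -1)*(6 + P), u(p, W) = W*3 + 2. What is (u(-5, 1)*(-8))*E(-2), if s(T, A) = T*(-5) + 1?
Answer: -5760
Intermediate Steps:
s(T, A) = 1 - 5*T (s(T, A) = -5*T + 1 = 1 - 5*T)
u(p, W) = 2 + 3*W (u(p, W) = 3*W + 2 = 2 + 3*W)
E(P) = 216 + 36*P (E(P) = (1 - 5*((-1 - 4) - 2))*(6 + P) = (1 - 5*(-5 - 2))*(6 + P) = (1 - 5*(-7))*(6 + P) = (1 + 35)*(6 + P) = 36*(6 + P) = 216 + 36*P)
(u(-5, 1)*(-8))*E(-2) = ((2 + 3*1)*(-8))*(216 + 36*(-2)) = ((2 + 3)*(-8))*(216 - 72) = (5*(-8))*144 = -40*144 = -5760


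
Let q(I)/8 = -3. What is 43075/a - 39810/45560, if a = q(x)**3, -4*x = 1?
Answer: -62820761/15745536 ≈ -3.9897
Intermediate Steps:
x = -1/4 (x = -1/4*1 = -1/4 ≈ -0.25000)
q(I) = -24 (q(I) = 8*(-3) = -24)
a = -13824 (a = (-24)**3 = -13824)
43075/a - 39810/45560 = 43075/(-13824) - 39810/45560 = 43075*(-1/13824) - 39810*1/45560 = -43075/13824 - 3981/4556 = -62820761/15745536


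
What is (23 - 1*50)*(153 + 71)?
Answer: -6048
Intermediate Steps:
(23 - 1*50)*(153 + 71) = (23 - 50)*224 = -27*224 = -6048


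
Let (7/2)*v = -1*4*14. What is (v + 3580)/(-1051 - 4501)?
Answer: -891/1388 ≈ -0.64193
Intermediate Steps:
v = -16 (v = 2*(-1*4*14)/7 = 2*(-4*14)/7 = (2/7)*(-56) = -16)
(v + 3580)/(-1051 - 4501) = (-16 + 3580)/(-1051 - 4501) = 3564/(-5552) = 3564*(-1/5552) = -891/1388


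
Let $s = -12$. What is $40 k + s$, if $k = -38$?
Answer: $-1532$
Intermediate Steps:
$40 k + s = 40 \left(-38\right) - 12 = -1520 - 12 = -1532$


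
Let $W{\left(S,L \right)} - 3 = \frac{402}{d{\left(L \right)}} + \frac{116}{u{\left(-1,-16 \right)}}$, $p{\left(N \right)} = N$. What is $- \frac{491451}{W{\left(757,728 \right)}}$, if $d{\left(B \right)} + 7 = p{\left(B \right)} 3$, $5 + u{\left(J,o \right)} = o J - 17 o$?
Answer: $- \frac{302778538041}{2214571} \approx -1.3672 \cdot 10^{5}$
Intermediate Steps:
$u{\left(J,o \right)} = -5 - 17 o + J o$ ($u{\left(J,o \right)} = -5 + \left(o J - 17 o\right) = -5 + \left(J o - 17 o\right) = -5 + \left(- 17 o + J o\right) = -5 - 17 o + J o$)
$d{\left(B \right)} = -7 + 3 B$ ($d{\left(B \right)} = -7 + B 3 = -7 + 3 B$)
$W{\left(S,L \right)} = \frac{965}{283} + \frac{402}{-7 + 3 L}$ ($W{\left(S,L \right)} = 3 + \left(\frac{402}{-7 + 3 L} + \frac{116}{-5 - -272 - -16}\right) = 3 + \left(\frac{402}{-7 + 3 L} + \frac{116}{-5 + 272 + 16}\right) = 3 + \left(\frac{402}{-7 + 3 L} + \frac{116}{283}\right) = 3 + \left(\frac{116}{283} + \frac{402}{-7 + 3 L}\right) = \frac{965}{283} + \frac{402}{-7 + 3 L}$)
$- \frac{491451}{W{\left(757,728 \right)}} = - \frac{491451}{\frac{1}{283} \frac{1}{-7 + 3 \cdot 728} \left(107011 + 2895 \cdot 728\right)} = - \frac{491451}{\frac{1}{283} \frac{1}{-7 + 2184} \left(107011 + 2107560\right)} = - \frac{491451}{\frac{1}{283} \cdot \frac{1}{2177} \cdot 2214571} = - \frac{491451}{\frac{2214571}{616091}} = \left(-491451\right) \frac{616091}{2214571} = - \frac{302778538041}{2214571}$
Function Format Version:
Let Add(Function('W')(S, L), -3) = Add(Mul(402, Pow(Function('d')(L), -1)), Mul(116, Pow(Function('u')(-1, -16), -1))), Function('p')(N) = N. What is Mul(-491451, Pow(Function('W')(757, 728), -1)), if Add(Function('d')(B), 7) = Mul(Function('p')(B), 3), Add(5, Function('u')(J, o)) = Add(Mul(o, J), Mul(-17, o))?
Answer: Rational(-302778538041, 2214571) ≈ -1.3672e+5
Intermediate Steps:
Function('u')(J, o) = Add(-5, Mul(-17, o), Mul(J, o)) (Function('u')(J, o) = Add(-5, Add(Mul(o, J), Mul(-17, o))) = Add(-5, Add(Mul(J, o), Mul(-17, o))) = Add(-5, Add(Mul(-17, o), Mul(J, o))) = Add(-5, Mul(-17, o), Mul(J, o)))
Function('d')(B) = Add(-7, Mul(3, B)) (Function('d')(B) = Add(-7, Mul(B, 3)) = Add(-7, Mul(3, B)))
Function('W')(S, L) = Add(Rational(965, 283), Mul(402, Pow(Add(-7, Mul(3, L)), -1))) (Function('W')(S, L) = Add(3, Add(Mul(402, Pow(Add(-7, Mul(3, L)), -1)), Mul(116, Pow(Add(-5, Mul(-17, -16), Mul(-1, -16)), -1)))) = Add(3, Add(Mul(402, Pow(Add(-7, Mul(3, L)), -1)), Mul(116, Pow(Add(-5, 272, 16), -1)))) = Add(3, Add(Mul(402, Pow(Add(-7, Mul(3, L)), -1)), Mul(116, Pow(283, -1)))) = Add(3, Add(Mul(402, Pow(Add(-7, Mul(3, L)), -1)), Mul(116, Rational(1, 283)))) = Add(3, Add(Mul(402, Pow(Add(-7, Mul(3, L)), -1)), Rational(116, 283))) = Add(3, Add(Rational(116, 283), Mul(402, Pow(Add(-7, Mul(3, L)), -1)))) = Add(Rational(965, 283), Mul(402, Pow(Add(-7, Mul(3, L)), -1))))
Mul(-491451, Pow(Function('W')(757, 728), -1)) = Mul(-491451, Pow(Mul(Rational(1, 283), Pow(Add(-7, Mul(3, 728)), -1), Add(107011, Mul(2895, 728))), -1)) = Mul(-491451, Pow(Mul(Rational(1, 283), Pow(Add(-7, 2184), -1), Add(107011, 2107560)), -1)) = Mul(-491451, Pow(Mul(Rational(1, 283), Pow(2177, -1), 2214571), -1)) = Mul(-491451, Pow(Mul(Rational(1, 283), Rational(1, 2177), 2214571), -1)) = Mul(-491451, Pow(Rational(2214571, 616091), -1)) = Mul(-491451, Rational(616091, 2214571)) = Rational(-302778538041, 2214571)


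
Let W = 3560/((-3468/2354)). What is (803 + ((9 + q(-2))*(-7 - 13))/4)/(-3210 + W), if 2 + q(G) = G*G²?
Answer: -350268/2439065 ≈ -0.14361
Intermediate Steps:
q(G) = -2 + G³ (q(G) = -2 + G*G² = -2 + G³)
W = -2095060/867 (W = 3560/((-3468*1/2354)) = 3560/(-1734/1177) = 3560*(-1177/1734) = -2095060/867 ≈ -2416.4)
(803 + ((9 + q(-2))*(-7 - 13))/4)/(-3210 + W) = (803 + ((9 + (-2 + (-2)³))*(-7 - 13))/4)/(-3210 - 2095060/867) = (803 + ((9 + (-2 - 8))*(-20))*(¼))/(-4878130/867) = (803 + ((9 - 10)*(-20))*(¼))*(-867/4878130) = (803 - 1*(-20)*(¼))*(-867/4878130) = (803 + 20*(¼))*(-867/4878130) = (803 + 5)*(-867/4878130) = 808*(-867/4878130) = -350268/2439065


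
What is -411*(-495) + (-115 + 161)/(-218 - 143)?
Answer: 73443599/361 ≈ 2.0344e+5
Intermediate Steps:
-411*(-495) + (-115 + 161)/(-218 - 143) = 203445 + 46/(-361) = 203445 + 46*(-1/361) = 203445 - 46/361 = 73443599/361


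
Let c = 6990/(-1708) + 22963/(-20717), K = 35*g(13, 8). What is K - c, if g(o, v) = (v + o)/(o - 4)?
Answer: 4610666861/53076954 ≈ 86.868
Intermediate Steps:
g(o, v) = (o + v)/(-4 + o)
K = 245/3 (K = 35*((13 + 8)/(-4 + 13)) = 35*(21/9) = 35*((1/9)*21) = 35*(7/3) = 245/3 ≈ 81.667)
c = -92016317/17692318 (c = 6990*(-1/1708) + 22963*(-1/20717) = -3495/854 - 22963/20717 = -92016317/17692318 ≈ -5.2009)
K - c = 245/3 - 1*(-92016317/17692318) = 245/3 + 92016317/17692318 = 4610666861/53076954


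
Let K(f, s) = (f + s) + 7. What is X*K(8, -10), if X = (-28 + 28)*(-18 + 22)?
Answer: 0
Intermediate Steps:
K(f, s) = 7 + f + s
X = 0 (X = 0*4 = 0)
X*K(8, -10) = 0*(7 + 8 - 10) = 0*5 = 0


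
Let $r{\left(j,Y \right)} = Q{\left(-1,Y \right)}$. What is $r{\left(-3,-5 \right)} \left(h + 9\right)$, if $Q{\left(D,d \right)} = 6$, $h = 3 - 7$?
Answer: $30$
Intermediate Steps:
$h = -4$
$r{\left(j,Y \right)} = 6$
$r{\left(-3,-5 \right)} \left(h + 9\right) = 6 \left(-4 + 9\right) = 6 \cdot 5 = 30$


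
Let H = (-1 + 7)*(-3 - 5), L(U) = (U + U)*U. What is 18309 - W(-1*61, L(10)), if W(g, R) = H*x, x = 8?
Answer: 18693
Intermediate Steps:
L(U) = 2*U² (L(U) = (2*U)*U = 2*U²)
H = -48 (H = 6*(-8) = -48)
W(g, R) = -384 (W(g, R) = -48*8 = -384)
18309 - W(-1*61, L(10)) = 18309 - 1*(-384) = 18309 + 384 = 18693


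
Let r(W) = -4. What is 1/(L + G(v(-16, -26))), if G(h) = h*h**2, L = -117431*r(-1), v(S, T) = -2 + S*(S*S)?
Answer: -1/68819719468 ≈ -1.4531e-11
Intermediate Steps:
v(S, T) = -2 + S**3 (v(S, T) = -2 + S*S**2 = -2 + S**3)
L = 469724 (L = -117431*(-4) = 469724)
G(h) = h**3
1/(L + G(v(-16, -26))) = 1/(469724 + (-2 + (-16)**3)**3) = 1/(469724 + (-2 - 4096)**3) = 1/(469724 + (-4098)**3) = 1/(469724 - 68820189192) = 1/(-68819719468) = -1/68819719468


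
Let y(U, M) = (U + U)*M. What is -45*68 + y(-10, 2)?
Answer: -3100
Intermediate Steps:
y(U, M) = 2*M*U (y(U, M) = (2*U)*M = 2*M*U)
-45*68 + y(-10, 2) = -45*68 + 2*2*(-10) = -3060 - 40 = -3100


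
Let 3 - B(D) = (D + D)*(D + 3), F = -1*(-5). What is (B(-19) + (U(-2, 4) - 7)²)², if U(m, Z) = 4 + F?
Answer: 361201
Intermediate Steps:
F = 5
U(m, Z) = 9 (U(m, Z) = 4 + 5 = 9)
B(D) = 3 - 2*D*(3 + D) (B(D) = 3 - (D + D)*(D + 3) = 3 - 2*D*(3 + D))
(B(-19) + (U(-2, 4) - 7)²)² = ((3 - 6*(-19) - 2*(-19)²) + (9 - 7)²)² = ((3 + 114 - 2*361) + 2²)² = ((3 + 114 - 722) + 4)² = (-605 + 4)² = (-601)² = 361201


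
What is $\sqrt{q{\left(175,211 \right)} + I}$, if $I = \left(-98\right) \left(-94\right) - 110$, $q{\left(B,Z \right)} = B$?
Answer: $\sqrt{9277} \approx 96.317$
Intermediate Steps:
$I = 9102$ ($I = 9212 - 110 = 9102$)
$\sqrt{q{\left(175,211 \right)} + I} = \sqrt{175 + 9102} = \sqrt{9277}$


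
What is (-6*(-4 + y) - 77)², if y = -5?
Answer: 529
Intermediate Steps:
(-6*(-4 + y) - 77)² = (-6*(-4 - 5) - 77)² = (-6*(-9) - 77)² = (54 - 77)² = (-23)² = 529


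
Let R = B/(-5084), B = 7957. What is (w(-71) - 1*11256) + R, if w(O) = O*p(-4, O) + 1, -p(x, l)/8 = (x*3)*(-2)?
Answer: 12076711/5084 ≈ 2375.4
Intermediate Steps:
p(x, l) = 48*x (p(x, l) = -8*x*3*(-2) = -8*3*x*(-2) = -(-48)*x = 48*x)
w(O) = 1 - 192*O (w(O) = O*(48*(-4)) + 1 = O*(-192) + 1 = -192*O + 1 = 1 - 192*O)
R = -7957/5084 (R = 7957/(-5084) = 7957*(-1/5084) = -7957/5084 ≈ -1.5651)
(w(-71) - 1*11256) + R = ((1 - 192*(-71)) - 1*11256) - 7957/5084 = ((1 + 13632) - 11256) - 7957/5084 = (13633 - 11256) - 7957/5084 = 2377 - 7957/5084 = 12076711/5084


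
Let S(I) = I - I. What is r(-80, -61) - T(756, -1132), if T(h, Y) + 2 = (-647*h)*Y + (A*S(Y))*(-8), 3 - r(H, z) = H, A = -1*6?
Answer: -553697339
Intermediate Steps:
S(I) = 0
A = -6
r(H, z) = 3 - H
T(h, Y) = -2 - 647*Y*h (T(h, Y) = -2 + ((-647*h)*Y - 6*0*(-8)) = -2 + (-647*Y*h + 0*(-8)) = -2 + (-647*Y*h + 0) = -2 - 647*Y*h)
r(-80, -61) - T(756, -1132) = (3 - 1*(-80)) - (-2 - 647*(-1132)*756) = (3 + 80) - (-2 + 553697424) = 83 - 1*553697422 = 83 - 553697422 = -553697339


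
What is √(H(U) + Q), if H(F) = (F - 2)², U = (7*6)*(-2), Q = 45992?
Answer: 6*√1483 ≈ 231.06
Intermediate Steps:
U = -84 (U = 42*(-2) = -84)
H(F) = (-2 + F)²
√(H(U) + Q) = √((-2 - 84)² + 45992) = √((-86)² + 45992) = √(7396 + 45992) = √53388 = 6*√1483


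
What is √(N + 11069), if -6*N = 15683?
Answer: √304386/6 ≈ 91.952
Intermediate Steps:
N = -15683/6 (N = -⅙*15683 = -15683/6 ≈ -2613.8)
√(N + 11069) = √(-15683/6 + 11069) = √(50731/6) = √304386/6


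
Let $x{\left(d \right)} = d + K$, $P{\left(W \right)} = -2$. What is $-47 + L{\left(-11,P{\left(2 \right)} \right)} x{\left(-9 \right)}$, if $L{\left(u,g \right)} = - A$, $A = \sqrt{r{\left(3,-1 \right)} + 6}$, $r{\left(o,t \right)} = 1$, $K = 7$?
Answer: $-47 + 2 \sqrt{7} \approx -41.708$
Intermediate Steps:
$x{\left(d \right)} = 7 + d$ ($x{\left(d \right)} = d + 7 = 7 + d$)
$A = \sqrt{7}$ ($A = \sqrt{1 + 6} = \sqrt{7} \approx 2.6458$)
$L{\left(u,g \right)} = - \sqrt{7}$
$-47 + L{\left(-11,P{\left(2 \right)} \right)} x{\left(-9 \right)} = -47 + - \sqrt{7} \left(7 - 9\right) = -47 + - \sqrt{7} \left(-2\right) = -47 + 2 \sqrt{7}$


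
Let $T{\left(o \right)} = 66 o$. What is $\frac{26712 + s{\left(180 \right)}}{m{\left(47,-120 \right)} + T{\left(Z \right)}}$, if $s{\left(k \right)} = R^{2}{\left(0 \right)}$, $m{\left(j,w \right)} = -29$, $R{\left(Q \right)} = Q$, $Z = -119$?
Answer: $- \frac{26712}{7883} \approx -3.3886$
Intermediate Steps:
$s{\left(k \right)} = 0$ ($s{\left(k \right)} = 0^{2} = 0$)
$\frac{26712 + s{\left(180 \right)}}{m{\left(47,-120 \right)} + T{\left(Z \right)}} = \frac{26712 + 0}{-29 + 66 \left(-119\right)} = \frac{26712}{-29 - 7854} = \frac{26712}{-7883} = 26712 \left(- \frac{1}{7883}\right) = - \frac{26712}{7883}$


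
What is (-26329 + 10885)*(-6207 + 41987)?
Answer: -552586320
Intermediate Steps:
(-26329 + 10885)*(-6207 + 41987) = -15444*35780 = -552586320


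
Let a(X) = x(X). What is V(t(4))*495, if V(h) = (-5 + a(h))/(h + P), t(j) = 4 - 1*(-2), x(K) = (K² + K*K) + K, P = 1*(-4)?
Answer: 36135/2 ≈ 18068.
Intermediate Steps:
P = -4
x(K) = K + 2*K² (x(K) = (K² + K²) + K = 2*K² + K = K + 2*K²)
a(X) = X*(1 + 2*X)
t(j) = 6 (t(j) = 4 + 2 = 6)
V(h) = (-5 + h*(1 + 2*h))/(-4 + h) (V(h) = (-5 + h*(1 + 2*h))/(h - 4) = (-5 + h*(1 + 2*h))/(-4 + h))
V(t(4))*495 = ((-5 + 6*(1 + 2*6))/(-4 + 6))*495 = ((-5 + 6*(1 + 12))/2)*495 = ((-5 + 6*13)/2)*495 = ((-5 + 78)/2)*495 = ((½)*73)*495 = (73/2)*495 = 36135/2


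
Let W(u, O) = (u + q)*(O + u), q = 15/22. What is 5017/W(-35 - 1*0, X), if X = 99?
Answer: -55187/24160 ≈ -2.2842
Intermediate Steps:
q = 15/22 (q = 15*(1/22) = 15/22 ≈ 0.68182)
W(u, O) = (15/22 + u)*(O + u) (W(u, O) = (u + 15/22)*(O + u) = (15/22 + u)*(O + u))
5017/W(-35 - 1*0, X) = 5017/((-35 - 1*0)² + (15/22)*99 + 15*(-35 - 1*0)/22 + 99*(-35 - 1*0)) = 5017/((-35 + 0)² + 135/2 + 15*(-35 + 0)/22 + 99*(-35 + 0)) = 5017/((-35)² + 135/2 + (15/22)*(-35) + 99*(-35)) = 5017/(1225 + 135/2 - 525/22 - 3465) = 5017/(-24160/11) = 5017*(-11/24160) = -55187/24160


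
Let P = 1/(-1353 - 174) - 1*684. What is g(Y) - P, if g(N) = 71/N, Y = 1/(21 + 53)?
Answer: 9067327/1527 ≈ 5938.0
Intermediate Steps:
Y = 1/74 ≈ 0.013514
P = -1044469/1527 (P = 1/(-1527) - 684 = -1/1527 - 684 = -1044469/1527 ≈ -684.00)
g(Y) - P = 71/(1/74) - 1*(-1044469/1527) = 71*74 + 1044469/1527 = 5254 + 1044469/1527 = 9067327/1527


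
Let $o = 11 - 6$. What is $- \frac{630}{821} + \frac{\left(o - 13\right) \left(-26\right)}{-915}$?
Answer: $- \frac{747218}{751215} \approx -0.99468$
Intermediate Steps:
$o = 5$
$- \frac{630}{821} + \frac{\left(o - 13\right) \left(-26\right)}{-915} = - \frac{630}{821} + \frac{\left(5 - 13\right) \left(-26\right)}{-915} = \left(-630\right) \frac{1}{821} + \left(-8\right) \left(-26\right) \left(- \frac{1}{915}\right) = - \frac{630}{821} + 208 \left(- \frac{1}{915}\right) = - \frac{630}{821} - \frac{208}{915} = - \frac{747218}{751215}$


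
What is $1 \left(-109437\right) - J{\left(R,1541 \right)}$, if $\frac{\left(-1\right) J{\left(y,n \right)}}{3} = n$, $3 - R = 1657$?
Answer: $-104814$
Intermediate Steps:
$R = -1654$ ($R = 3 - 1657 = -1654$)
$J{\left(y,n \right)} = - 3 n$
$1 \left(-109437\right) - J{\left(R,1541 \right)} = 1 \left(-109437\right) - \left(-3\right) 1541 = -109437 - -4623 = -109437 + 4623 = -104814$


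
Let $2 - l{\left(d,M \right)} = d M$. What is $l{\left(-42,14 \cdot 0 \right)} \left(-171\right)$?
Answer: $-342$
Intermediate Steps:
$l{\left(d,M \right)} = 2 - M d$ ($l{\left(d,M \right)} = 2 - d M = 2 - M d$)
$l{\left(-42,14 \cdot 0 \right)} \left(-171\right) = \left(2 - 14 \cdot 0 \left(-42\right)\right) \left(-171\right) = \left(2 - 0 \left(-42\right)\right) \left(-171\right) = \left(2 + 0\right) \left(-171\right) = 2 \left(-171\right) = -342$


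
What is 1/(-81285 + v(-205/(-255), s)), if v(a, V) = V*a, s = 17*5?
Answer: -3/243650 ≈ -1.2313e-5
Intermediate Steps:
s = 85
1/(-81285 + v(-205/(-255), s)) = 1/(-81285 + 85*(-205/(-255))) = 1/(-81285 + 85*(-205*(-1/255))) = 1/(-81285 + 85*(41/51)) = 1/(-81285 + 205/3) = 1/(-243650/3) = -3/243650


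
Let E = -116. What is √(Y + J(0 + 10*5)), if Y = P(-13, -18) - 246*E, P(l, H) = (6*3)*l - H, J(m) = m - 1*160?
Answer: √28210 ≈ 167.96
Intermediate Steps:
J(m) = -160 + m (J(m) = m - 160 = -160 + m)
P(l, H) = -H + 18*l (P(l, H) = 18*l - H = -H + 18*l)
Y = 28320 (Y = (-1*(-18) + 18*(-13)) - 246*(-116) = (18 - 234) + 28536 = -216 + 28536 = 28320)
√(Y + J(0 + 10*5)) = √(28320 + (-160 + (0 + 10*5))) = √(28320 + (-160 + (0 + 50))) = √(28320 + (-160 + 50)) = √(28320 - 110) = √28210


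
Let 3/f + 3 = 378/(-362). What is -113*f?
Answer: 20453/244 ≈ 83.824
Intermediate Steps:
f = -181/244 (f = 3/(-3 + 378/(-362)) = 3/(-3 + 378*(-1/362)) = 3/(-3 - 189/181) = 3/(-732/181) = 3*(-181/732) = -181/244 ≈ -0.74180)
-113*f = -113*(-181/244) = 20453/244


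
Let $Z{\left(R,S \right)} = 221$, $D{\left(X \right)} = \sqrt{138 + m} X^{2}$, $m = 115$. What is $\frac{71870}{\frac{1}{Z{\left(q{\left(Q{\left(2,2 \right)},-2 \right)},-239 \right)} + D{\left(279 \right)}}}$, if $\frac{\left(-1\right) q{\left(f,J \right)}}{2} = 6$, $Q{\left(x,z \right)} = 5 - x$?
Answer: $15883270 + 5594432670 \sqrt{253} \approx 8.9001 \cdot 10^{10}$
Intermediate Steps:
$D{\left(X \right)} = \sqrt{253} X^{2}$ ($D{\left(X \right)} = \sqrt{138 + 115} X^{2} = \sqrt{253} X^{2}$)
$q{\left(f,J \right)} = -12$ ($q{\left(f,J \right)} = \left(-2\right) 6 = -12$)
$\frac{71870}{\frac{1}{Z{\left(q{\left(Q{\left(2,2 \right)},-2 \right)},-239 \right)} + D{\left(279 \right)}}} = \frac{71870}{\frac{1}{221 + \sqrt{253} \cdot 279^{2}}} = \frac{71870}{\frac{1}{221 + \sqrt{253} \cdot 77841}} = \frac{71870}{\frac{1}{221 + 77841 \sqrt{253}}} = 71870 \left(221 + 77841 \sqrt{253}\right) = 15883270 + 5594432670 \sqrt{253}$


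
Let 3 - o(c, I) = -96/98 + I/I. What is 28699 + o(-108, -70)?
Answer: 1406397/49 ≈ 28702.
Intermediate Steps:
o(c, I) = 146/49 (o(c, I) = 3 - (-96/98 + I/I) = 3 - (-96*1/98 + 1) = 3 - (-48/49 + 1) = 3 - 1*1/49 = 3 - 1/49 = 146/49)
28699 + o(-108, -70) = 28699 + 146/49 = 1406397/49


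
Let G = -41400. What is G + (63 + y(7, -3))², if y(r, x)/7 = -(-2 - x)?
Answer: -38264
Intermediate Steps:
y(r, x) = 14 + 7*x (y(r, x) = 7*(-(-2 - x)) = 7*(2 + x) = 14 + 7*x)
G + (63 + y(7, -3))² = -41400 + (63 + (14 + 7*(-3)))² = -41400 + (63 + (14 - 21))² = -41400 + (63 - 7)² = -41400 + 56² = -41400 + 3136 = -38264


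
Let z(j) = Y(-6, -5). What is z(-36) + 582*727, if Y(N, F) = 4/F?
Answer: 2115566/5 ≈ 4.2311e+5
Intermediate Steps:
z(j) = -4/5 (z(j) = 4/(-5) = 4*(-1/5) = -4/5)
z(-36) + 582*727 = -4/5 + 582*727 = -4/5 + 423114 = 2115566/5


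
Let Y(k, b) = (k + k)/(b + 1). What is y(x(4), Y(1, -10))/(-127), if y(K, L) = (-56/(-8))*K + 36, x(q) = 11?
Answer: -113/127 ≈ -0.88976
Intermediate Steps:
Y(k, b) = 2*k/(1 + b) (Y(k, b) = (2*k)/(1 + b) = 2*k/(1 + b))
y(K, L) = 36 + 7*K (y(K, L) = (-56*(-⅛))*K + 36 = 7*K + 36 = 36 + 7*K)
y(x(4), Y(1, -10))/(-127) = (36 + 7*11)/(-127) = (36 + 77)*(-1/127) = 113*(-1/127) = -113/127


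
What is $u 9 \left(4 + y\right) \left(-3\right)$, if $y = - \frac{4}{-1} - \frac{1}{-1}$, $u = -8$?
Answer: $1944$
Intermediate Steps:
$y = 5$ ($y = \left(-4\right) \left(-1\right) - -1 = 4 + 1 = 5$)
$u 9 \left(4 + y\right) \left(-3\right) = \left(-8\right) 9 \left(4 + 5\right) \left(-3\right) = - 72 \cdot 9 \left(-3\right) = \left(-72\right) \left(-27\right) = 1944$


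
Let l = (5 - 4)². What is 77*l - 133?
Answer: -56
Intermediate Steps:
l = 1 (l = 1² = 1)
77*l - 133 = 77*1 - 133 = 77 - 133 = -56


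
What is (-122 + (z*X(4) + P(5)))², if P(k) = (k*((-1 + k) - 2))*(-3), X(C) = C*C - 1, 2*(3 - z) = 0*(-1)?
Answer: 11449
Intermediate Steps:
z = 3 (z = 3 - 0*(-1) = 3 - ½*0 = 3 + 0 = 3)
X(C) = -1 + C² (X(C) = C² - 1 = -1 + C²)
P(k) = -3*k*(-3 + k) (P(k) = (k*(-3 + k))*(-3) = -3*k*(-3 + k))
(-122 + (z*X(4) + P(5)))² = (-122 + (3*(-1 + 4²) + 3*5*(3 - 1*5)))² = (-122 + (3*(-1 + 16) + 3*5*(3 - 5)))² = (-122 + (3*15 + 3*5*(-2)))² = (-122 + (45 - 30))² = (-122 + 15)² = (-107)² = 11449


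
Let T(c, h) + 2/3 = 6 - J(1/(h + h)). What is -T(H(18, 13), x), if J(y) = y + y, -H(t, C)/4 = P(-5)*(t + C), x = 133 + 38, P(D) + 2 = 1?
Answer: -911/171 ≈ -5.3275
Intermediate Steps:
P(D) = -1 (P(D) = -2 + 1 = -1)
x = 171
H(t, C) = 4*C + 4*t (H(t, C) = -(-4)*(t + C) = -(-4)*(C + t) = -4*(-C - t) = 4*C + 4*t)
J(y) = 2*y
T(c, h) = 16/3 - 1/h (T(c, h) = -2/3 + (6 - 2/(h + h)) = -2/3 + (6 - 2/(2*h)) = -2/3 + (6 - 2*1/(2*h)) = -2/3 + (6 - 1/h) = 16/3 - 1/h)
-T(H(18, 13), x) = -(16/3 - 1/171) = -1*911/171 = -911/171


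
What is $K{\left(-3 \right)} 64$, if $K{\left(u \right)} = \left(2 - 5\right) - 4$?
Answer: $-448$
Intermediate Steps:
$K{\left(u \right)} = -7$ ($K{\left(u \right)} = -3 - 4 = -7$)
$K{\left(-3 \right)} 64 = \left(-7\right) 64 = -448$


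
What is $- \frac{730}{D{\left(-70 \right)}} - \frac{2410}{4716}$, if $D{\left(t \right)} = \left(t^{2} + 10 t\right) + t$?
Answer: $- \frac{669799}{973854} \approx -0.68778$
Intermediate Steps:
$D{\left(t \right)} = t^{2} + 11 t$
$- \frac{730}{D{\left(-70 \right)}} - \frac{2410}{4716} = - \frac{730}{\left(-70\right) \left(11 - 70\right)} - \frac{2410}{4716} = - \frac{730}{\left(-70\right) \left(-59\right)} - \frac{1205}{2358} = - \frac{730}{4130} - \frac{1205}{2358} = \left(-730\right) \frac{1}{4130} - \frac{1205}{2358} = - \frac{73}{413} - \frac{1205}{2358} = - \frac{669799}{973854}$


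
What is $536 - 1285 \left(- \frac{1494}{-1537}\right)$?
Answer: $- \frac{1095958}{1537} \approx -713.05$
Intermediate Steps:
$536 - 1285 \left(- \frac{1494}{-1537}\right) = 536 - 1285 \left(\left(-1494\right) \left(- \frac{1}{1537}\right)\right) = 536 - \frac{1919790}{1537} = - \frac{1095958}{1537}$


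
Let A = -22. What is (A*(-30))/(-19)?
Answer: -660/19 ≈ -34.737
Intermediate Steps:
(A*(-30))/(-19) = -22*(-30)/(-19) = 660*(-1/19) = -660/19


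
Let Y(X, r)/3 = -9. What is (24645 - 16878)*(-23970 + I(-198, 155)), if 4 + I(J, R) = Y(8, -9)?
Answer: -186415767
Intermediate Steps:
Y(X, r) = -27 (Y(X, r) = 3*(-9) = -27)
I(J, R) = -31 (I(J, R) = -4 - 27 = -31)
(24645 - 16878)*(-23970 + I(-198, 155)) = (24645 - 16878)*(-23970 - 31) = 7767*(-24001) = -186415767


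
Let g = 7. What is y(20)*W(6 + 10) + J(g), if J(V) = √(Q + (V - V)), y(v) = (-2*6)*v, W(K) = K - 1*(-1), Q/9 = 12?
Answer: -4080 + 6*√3 ≈ -4069.6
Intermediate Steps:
Q = 108 (Q = 9*12 = 108)
W(K) = 1 + K (W(K) = K + 1 = 1 + K)
y(v) = -12*v
J(V) = 6*√3 (J(V) = √(108 + (V - V)) = √(108 + 0) = √108 = 6*√3)
y(20)*W(6 + 10) + J(g) = (-12*20)*(1 + (6 + 10)) + 6*√3 = -240*(1 + 16) + 6*√3 = -240*17 + 6*√3 = -4080 + 6*√3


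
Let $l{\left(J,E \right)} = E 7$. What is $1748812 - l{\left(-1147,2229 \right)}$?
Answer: $1733209$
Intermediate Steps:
$l{\left(J,E \right)} = 7 E$
$1748812 - l{\left(-1147,2229 \right)} = 1748812 - 7 \cdot 2229 = 1748812 - 15603 = 1733209$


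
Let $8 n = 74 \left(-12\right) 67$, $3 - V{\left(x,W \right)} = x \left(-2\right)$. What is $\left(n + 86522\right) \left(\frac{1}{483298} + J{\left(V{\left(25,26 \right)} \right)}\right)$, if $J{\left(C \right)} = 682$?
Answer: $\frac{26067146508145}{483298} \approx 5.3936 \cdot 10^{7}$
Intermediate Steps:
$V{\left(x,W \right)} = 3 + 2 x$ ($V{\left(x,W \right)} = 3 - x \left(-2\right) = 3 - - 2 x = 3 + 2 x$)
$n = -7437$ ($n = \frac{74 \left(-12\right) 67}{8} = \frac{\left(-888\right) 67}{8} = \frac{1}{8} \left(-59496\right) = -7437$)
$\left(n + 86522\right) \left(\frac{1}{483298} + J{\left(V{\left(25,26 \right)} \right)}\right) = \left(-7437 + 86522\right) \left(\frac{1}{483298} + 682\right) = 79085 \left(\frac{1}{483298} + 682\right) = 79085 \cdot \frac{329609237}{483298} = \frac{26067146508145}{483298}$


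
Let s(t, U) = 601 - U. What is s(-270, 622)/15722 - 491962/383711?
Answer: -1106097785/861814906 ≈ -1.2835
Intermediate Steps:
s(-270, 622)/15722 - 491962/383711 = (601 - 1*622)/15722 - 491962/383711 = (601 - 622)*(1/15722) - 491962*1/383711 = -21*1/15722 - 491962/383711 = -3/2246 - 491962/383711 = -1106097785/861814906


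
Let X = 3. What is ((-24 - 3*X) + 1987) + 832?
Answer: 2786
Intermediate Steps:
((-24 - 3*X) + 1987) + 832 = ((-24 - 3*3) + 1987) + 832 = ((-24 - 9) + 1987) + 832 = (-33 + 1987) + 832 = 1954 + 832 = 2786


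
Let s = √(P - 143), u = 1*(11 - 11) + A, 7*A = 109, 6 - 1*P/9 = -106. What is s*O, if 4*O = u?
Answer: 109*√865/28 ≈ 114.49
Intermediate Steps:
P = 1008 (P = 54 - 9*(-106) = 54 + 954 = 1008)
A = 109/7 (A = (⅐)*109 = 109/7 ≈ 15.571)
u = 109/7 (u = 1*(11 - 11) + 109/7 = 1*0 + 109/7 = 0 + 109/7 = 109/7 ≈ 15.571)
O = 109/28 (O = (¼)*(109/7) = 109/28 ≈ 3.8929)
s = √865 (s = √(1008 - 143) = √865 ≈ 29.411)
s*O = √865*(109/28) = 109*√865/28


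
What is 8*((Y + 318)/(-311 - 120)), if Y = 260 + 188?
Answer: -6128/431 ≈ -14.218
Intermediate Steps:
Y = 448
8*((Y + 318)/(-311 - 120)) = 8*((448 + 318)/(-311 - 120)) = 8*(766/(-431)) = 8*(766*(-1/431)) = 8*(-766/431) = -6128/431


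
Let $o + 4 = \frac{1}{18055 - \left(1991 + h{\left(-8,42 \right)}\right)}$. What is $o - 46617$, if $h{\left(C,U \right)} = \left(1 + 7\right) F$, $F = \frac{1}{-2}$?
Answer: $- \frac{749106227}{16068} \approx -46621.0$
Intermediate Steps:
$F = - \frac{1}{2} \approx -0.5$
$h{\left(C,U \right)} = -4$ ($h{\left(C,U \right)} = \left(1 + 7\right) \left(- \frac{1}{2}\right) = 8 \left(- \frac{1}{2}\right) = -4$)
$o = - \frac{64271}{16068}$ ($o = -4 + \frac{1}{18055 - 1987} = -4 + \frac{1}{16068} = - \frac{64271}{16068} \approx -3.9999$)
$o - 46617 = - \frac{64271}{16068} - 46617 = - \frac{749106227}{16068}$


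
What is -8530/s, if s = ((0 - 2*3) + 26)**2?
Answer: -853/40 ≈ -21.325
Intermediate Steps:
s = 400 (s = ((0 - 6) + 26)**2 = (-6 + 26)**2 = 20**2 = 400)
-8530/s = -8530/400 = -8530*1/400 = -853/40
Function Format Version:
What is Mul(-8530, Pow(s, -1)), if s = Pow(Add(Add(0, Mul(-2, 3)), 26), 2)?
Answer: Rational(-853, 40) ≈ -21.325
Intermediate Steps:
s = 400 (s = Pow(Add(Add(0, -6), 26), 2) = Pow(Add(-6, 26), 2) = Pow(20, 2) = 400)
Mul(-8530, Pow(s, -1)) = Mul(-8530, Pow(400, -1)) = Mul(-8530, Rational(1, 400)) = Rational(-853, 40)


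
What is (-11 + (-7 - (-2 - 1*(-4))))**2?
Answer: 400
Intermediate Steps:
(-11 + (-7 - (-2 - 1*(-4))))**2 = (-11 + (-7 - (-2 + 4)))**2 = (-11 + (-7 - 1*2))**2 = (-11 + (-7 - 2))**2 = (-11 - 9)**2 = (-20)**2 = 400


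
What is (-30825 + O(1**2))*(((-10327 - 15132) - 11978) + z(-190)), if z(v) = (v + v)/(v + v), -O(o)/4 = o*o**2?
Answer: 1154114444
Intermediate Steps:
O(o) = -4*o**3 (O(o) = -4*o*o**2 = -4*o**3)
z(v) = 1 (z(v) = (2*v)/((2*v)) = (2*v)*(1/(2*v)) = 1)
(-30825 + O(1**2))*(((-10327 - 15132) - 11978) + z(-190)) = (-30825 - 4*(1**2)**3)*(((-10327 - 15132) - 11978) + 1) = (-30825 - 4*1**3)*((-25459 - 11978) + 1) = (-30825 - 4*1)*(-37437 + 1) = (-30825 - 4)*(-37436) = -30829*(-37436) = 1154114444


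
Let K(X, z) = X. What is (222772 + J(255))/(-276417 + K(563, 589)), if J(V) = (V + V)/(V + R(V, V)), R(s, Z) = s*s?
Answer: -28514817/35309312 ≈ -0.80757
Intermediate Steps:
R(s, Z) = s²
J(V) = 2*V/(V + V²) (J(V) = (V + V)/(V + V²) = (2*V)/(V + V²) = 2*V/(V + V²))
(222772 + J(255))/(-276417 + K(563, 589)) = (222772 + 2/(1 + 255))/(-276417 + 563) = (222772 + 2/256)/(-275854) = (222772 + 2*(1/256))*(-1/275854) = (222772 + 1/128)*(-1/275854) = (28514817/128)*(-1/275854) = -28514817/35309312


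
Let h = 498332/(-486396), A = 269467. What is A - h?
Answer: 32767042316/121599 ≈ 2.6947e+5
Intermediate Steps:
h = -124583/121599 (h = 498332*(-1/486396) = -124583/121599 ≈ -1.0245)
A - h = 269467 - 1*(-124583/121599) = 269467 + 124583/121599 = 32767042316/121599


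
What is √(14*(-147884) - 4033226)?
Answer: 69*I*√1282 ≈ 2470.5*I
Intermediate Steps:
√(14*(-147884) - 4033226) = √(-2070376 - 4033226) = √(-6103602) = 69*I*√1282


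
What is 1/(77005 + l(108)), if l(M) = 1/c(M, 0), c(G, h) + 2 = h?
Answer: 2/154009 ≈ 1.2986e-5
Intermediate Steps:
c(G, h) = -2 + h
l(M) = -1/2 (l(M) = 1/(-2 + 0) = 1/(-2) = -1/2)
1/(77005 + l(108)) = 1/(77005 - 1/2) = 1/(154009/2) = 2/154009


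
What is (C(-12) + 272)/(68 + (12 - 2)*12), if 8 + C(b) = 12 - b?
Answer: 72/47 ≈ 1.5319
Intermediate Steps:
C(b) = 4 - b (C(b) = -8 + (12 - b) = 4 - b)
(C(-12) + 272)/(68 + (12 - 2)*12) = ((4 - 1*(-12)) + 272)/(68 + (12 - 2)*12) = ((4 + 12) + 272)/(68 + 10*12) = (16 + 272)/(68 + 120) = 288/188 = 288*(1/188) = 72/47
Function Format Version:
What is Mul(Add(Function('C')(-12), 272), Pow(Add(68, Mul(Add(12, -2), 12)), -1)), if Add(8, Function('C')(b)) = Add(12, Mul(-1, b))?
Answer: Rational(72, 47) ≈ 1.5319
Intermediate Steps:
Function('C')(b) = Add(4, Mul(-1, b)) (Function('C')(b) = Add(-8, Add(12, Mul(-1, b))) = Add(4, Mul(-1, b)))
Mul(Add(Function('C')(-12), 272), Pow(Add(68, Mul(Add(12, -2), 12)), -1)) = Mul(Add(Add(4, Mul(-1, -12)), 272), Pow(Add(68, Mul(Add(12, -2), 12)), -1)) = Mul(Add(Add(4, 12), 272), Pow(Add(68, Mul(10, 12)), -1)) = Mul(Add(16, 272), Pow(Add(68, 120), -1)) = Mul(288, Pow(188, -1)) = Mul(288, Rational(1, 188)) = Rational(72, 47)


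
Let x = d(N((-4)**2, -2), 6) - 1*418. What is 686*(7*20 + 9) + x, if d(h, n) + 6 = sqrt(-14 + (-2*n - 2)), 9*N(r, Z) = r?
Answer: 101790 + 2*I*sqrt(7) ≈ 1.0179e+5 + 5.2915*I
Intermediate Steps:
N(r, Z) = r/9
d(h, n) = -6 + sqrt(-16 - 2*n) (d(h, n) = -6 + sqrt(-14 + (-2*n - 2)) = -6 + sqrt(-14 + (-2 - 2*n)) = -6 + sqrt(-16 - 2*n))
x = -424 + 2*I*sqrt(7) (x = (-6 + sqrt(-16 - 2*6)) - 1*418 = (-6 + sqrt(-16 - 12)) - 418 = (-6 + sqrt(-28)) - 418 = (-6 + 2*I*sqrt(7)) - 418 = -424 + 2*I*sqrt(7) ≈ -424.0 + 5.2915*I)
686*(7*20 + 9) + x = 686*(7*20 + 9) + (-424 + 2*I*sqrt(7)) = 686*(140 + 9) + (-424 + 2*I*sqrt(7)) = 686*149 + (-424 + 2*I*sqrt(7)) = 102214 + (-424 + 2*I*sqrt(7)) = 101790 + 2*I*sqrt(7)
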